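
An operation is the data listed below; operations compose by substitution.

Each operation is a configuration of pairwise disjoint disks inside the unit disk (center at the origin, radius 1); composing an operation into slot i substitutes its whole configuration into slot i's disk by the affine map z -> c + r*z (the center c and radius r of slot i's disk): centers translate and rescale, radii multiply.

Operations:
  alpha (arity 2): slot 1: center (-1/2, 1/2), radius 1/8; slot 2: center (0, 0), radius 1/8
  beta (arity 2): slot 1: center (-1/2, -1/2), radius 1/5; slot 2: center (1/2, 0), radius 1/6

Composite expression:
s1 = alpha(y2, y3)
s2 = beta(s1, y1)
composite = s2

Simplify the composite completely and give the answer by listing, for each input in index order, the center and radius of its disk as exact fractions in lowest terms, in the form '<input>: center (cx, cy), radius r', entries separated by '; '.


Below beta, radii multiply path by path; the y-disk centers shift.
y2 passes through 2 substitutions, ending at center (-3/5, -2/5), radius 1/40
y3 passes through 2 substitutions, ending at center (-1/2, -1/2), radius 1/40
y1 passes through 1 substitution, ending at center (1/2, 0), radius 1/6

y1: center (1/2, 0), radius 1/6; y2: center (-3/5, -2/5), radius 1/40; y3: center (-1/2, -1/2), radius 1/40


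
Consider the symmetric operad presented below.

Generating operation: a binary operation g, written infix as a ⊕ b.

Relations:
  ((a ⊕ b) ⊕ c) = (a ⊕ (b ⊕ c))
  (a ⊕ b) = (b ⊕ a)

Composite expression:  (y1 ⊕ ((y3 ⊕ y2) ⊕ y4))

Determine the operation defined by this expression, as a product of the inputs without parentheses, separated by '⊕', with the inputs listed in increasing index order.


y1 ⊕ y2 ⊕ y3 ⊕ y4

Key point: g commutes, so take the y-inputs in any fixed order.
(y3 ⊕ y2) unparenthesizes to y3 ⊕ y2
((y3 ⊕ y2) ⊕ y4) unparenthesizes to y3 ⊕ y2 ⊕ y4
(y1 ⊕ ((y3 ⊕ y2) ⊕ y4)) unparenthesizes to y1 ⊕ y3 ⊕ y2 ⊕ y4
rearranged into index order: y1 ⊕ y2 ⊕ y3 ⊕ y4


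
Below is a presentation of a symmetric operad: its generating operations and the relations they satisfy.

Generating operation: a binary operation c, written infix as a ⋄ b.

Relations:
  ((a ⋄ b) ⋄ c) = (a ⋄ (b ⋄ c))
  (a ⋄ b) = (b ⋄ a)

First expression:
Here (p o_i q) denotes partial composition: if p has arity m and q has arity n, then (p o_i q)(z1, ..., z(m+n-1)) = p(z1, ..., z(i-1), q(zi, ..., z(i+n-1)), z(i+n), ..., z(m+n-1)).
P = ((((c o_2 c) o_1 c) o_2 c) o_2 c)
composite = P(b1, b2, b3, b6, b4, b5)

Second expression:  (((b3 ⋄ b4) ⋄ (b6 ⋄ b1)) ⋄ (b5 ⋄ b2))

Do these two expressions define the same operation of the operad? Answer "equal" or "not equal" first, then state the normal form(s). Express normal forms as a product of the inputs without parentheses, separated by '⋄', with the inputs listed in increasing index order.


equal: each reduces to b1 ⋄ b2 ⋄ b3 ⋄ b4 ⋄ b5 ⋄ b6

The first composite normalizes to b1 ⋄ b2 ⋄ b3 ⋄ b4 ⋄ b5 ⋄ b6
The second composite normalizes to b1 ⋄ b2 ⋄ b3 ⋄ b4 ⋄ b5 ⋄ b6
The forms coincide; equal.


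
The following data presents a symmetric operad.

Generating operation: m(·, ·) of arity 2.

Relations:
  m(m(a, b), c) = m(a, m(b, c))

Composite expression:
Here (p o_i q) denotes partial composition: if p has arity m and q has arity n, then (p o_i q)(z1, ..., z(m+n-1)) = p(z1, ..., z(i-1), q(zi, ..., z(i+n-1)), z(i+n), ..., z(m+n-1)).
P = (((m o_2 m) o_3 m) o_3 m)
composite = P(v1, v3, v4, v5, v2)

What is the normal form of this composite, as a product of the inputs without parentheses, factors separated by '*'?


v1 * v3 * v4 * v5 * v2

Associativity of m dissolves the nesting; only the v-input order survives.
m(v4, v5) unparenthesizes to v4 * v5
m(m(v4, v5), v2) unparenthesizes to v4 * v5 * v2
m(v3, m(m(v4, v5), v2)) unparenthesizes to v3 * v4 * v5 * v2
m(v1, m(v3, m(m(v4, v5), v2))) unparenthesizes to v1 * v3 * v4 * v5 * v2


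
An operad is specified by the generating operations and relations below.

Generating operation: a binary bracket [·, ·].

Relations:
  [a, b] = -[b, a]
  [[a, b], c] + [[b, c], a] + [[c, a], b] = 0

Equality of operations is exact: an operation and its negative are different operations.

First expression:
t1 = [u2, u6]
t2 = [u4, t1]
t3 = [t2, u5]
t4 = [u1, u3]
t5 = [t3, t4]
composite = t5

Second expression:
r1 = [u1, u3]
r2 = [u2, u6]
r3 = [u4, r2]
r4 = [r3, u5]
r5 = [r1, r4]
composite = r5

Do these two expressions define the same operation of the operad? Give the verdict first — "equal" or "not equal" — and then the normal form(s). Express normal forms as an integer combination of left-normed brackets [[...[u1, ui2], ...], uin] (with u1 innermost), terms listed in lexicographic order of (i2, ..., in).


Normal form of the first expression: [[[[[u1, u3], u2], u6], u4], u5] - [[[[[u1, u3], u4], u2], u6], u5] + [[[[[u1, u3], u4], u6], u2], u5] - [[[[[u1, u3], u5], u2], u6], u4] + [[[[[u1, u3], u5], u4], u2], u6] - [[[[[u1, u3], u5], u4], u6], u2] + [[[[[u1, u3], u5], u6], u2], u4] - [[[[[u1, u3], u6], u2], u4], u5]
Normal form of the second expression: -[[[[[u1, u3], u2], u6], u4], u5] + [[[[[u1, u3], u4], u2], u6], u5] - [[[[[u1, u3], u4], u6], u2], u5] + [[[[[u1, u3], u5], u2], u6], u4] - [[[[[u1, u3], u5], u4], u2], u6] + [[[[[u1, u3], u5], u4], u6], u2] - [[[[[u1, u3], u5], u6], u2], u4] + [[[[[u1, u3], u6], u2], u4], u5]
The forms do not match — not equal.

not equal; the first gives [[[[[u1, u3], u2], u6], u4], u5] - [[[[[u1, u3], u4], u2], u6], u5] + [[[[[u1, u3], u4], u6], u2], u5] - [[[[[u1, u3], u5], u2], u6], u4] + [[[[[u1, u3], u5], u4], u2], u6] - [[[[[u1, u3], u5], u4], u6], u2] + [[[[[u1, u3], u5], u6], u2], u4] - [[[[[u1, u3], u6], u2], u4], u5] and the second -[[[[[u1, u3], u2], u6], u4], u5] + [[[[[u1, u3], u4], u2], u6], u5] - [[[[[u1, u3], u4], u6], u2], u5] + [[[[[u1, u3], u5], u2], u6], u4] - [[[[[u1, u3], u5], u4], u2], u6] + [[[[[u1, u3], u5], u4], u6], u2] - [[[[[u1, u3], u5], u6], u2], u4] + [[[[[u1, u3], u6], u2], u4], u5]


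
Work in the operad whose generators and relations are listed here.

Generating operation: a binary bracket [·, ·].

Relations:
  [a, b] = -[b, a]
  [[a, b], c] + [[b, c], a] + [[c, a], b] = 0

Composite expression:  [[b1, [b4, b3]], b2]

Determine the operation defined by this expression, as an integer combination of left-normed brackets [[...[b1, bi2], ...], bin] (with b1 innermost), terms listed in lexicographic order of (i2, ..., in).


-[[[b1, b3], b4], b2] + [[[b1, b4], b3], b2]

In the tensor algebra, words opening b1 carry the b1-anchored form.
Composite bracket: [[b1, [b4, b3]], b2]
Full expansion: 8 signed words from ab - ba (2^3 = 8).
Words beginning with b1 determine it all:
  word b1b3b4b2 has sign -1, contributing -[[[b1, b3], b4], b2]
  word b1b4b3b2 has sign +1, contributing +[[[b1, b4], b3], b2]


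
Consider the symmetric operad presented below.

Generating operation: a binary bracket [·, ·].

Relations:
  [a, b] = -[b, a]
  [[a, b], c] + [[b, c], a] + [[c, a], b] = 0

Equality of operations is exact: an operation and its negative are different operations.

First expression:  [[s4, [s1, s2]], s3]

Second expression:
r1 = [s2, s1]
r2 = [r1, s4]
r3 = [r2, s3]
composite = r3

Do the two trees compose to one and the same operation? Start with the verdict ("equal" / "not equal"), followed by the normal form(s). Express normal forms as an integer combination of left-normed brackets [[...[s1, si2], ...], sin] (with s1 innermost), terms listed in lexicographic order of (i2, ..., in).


equal; the common form is -[[[s1, s2], s4], s3]

The first expression, normalized: -[[[s1, s2], s4], s3]
The second expression, normalized: -[[[s1, s2], s4], s3]
Same normal form: equal.


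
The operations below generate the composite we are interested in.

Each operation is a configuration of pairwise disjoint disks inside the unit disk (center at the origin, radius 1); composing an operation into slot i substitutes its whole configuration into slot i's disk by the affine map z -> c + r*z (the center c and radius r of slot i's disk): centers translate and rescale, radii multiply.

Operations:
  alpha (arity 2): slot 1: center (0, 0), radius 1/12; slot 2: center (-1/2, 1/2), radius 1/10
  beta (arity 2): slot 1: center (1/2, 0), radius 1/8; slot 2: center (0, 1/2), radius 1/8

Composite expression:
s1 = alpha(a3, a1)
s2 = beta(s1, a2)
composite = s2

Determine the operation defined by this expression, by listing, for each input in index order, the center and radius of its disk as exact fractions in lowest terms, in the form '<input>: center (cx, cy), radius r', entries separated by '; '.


Only the slot chain above each a matters under beta; compose those maps.
for a3, the 2-step affine chain lands on center (1/2, 0), radius 1/96
for a1, the 2-step affine chain lands on center (7/16, 1/16), radius 1/80
for a2, the 1-step affine chain lands on center (0, 1/2), radius 1/8

a1: center (7/16, 1/16), radius 1/80; a2: center (0, 1/2), radius 1/8; a3: center (1/2, 0), radius 1/96


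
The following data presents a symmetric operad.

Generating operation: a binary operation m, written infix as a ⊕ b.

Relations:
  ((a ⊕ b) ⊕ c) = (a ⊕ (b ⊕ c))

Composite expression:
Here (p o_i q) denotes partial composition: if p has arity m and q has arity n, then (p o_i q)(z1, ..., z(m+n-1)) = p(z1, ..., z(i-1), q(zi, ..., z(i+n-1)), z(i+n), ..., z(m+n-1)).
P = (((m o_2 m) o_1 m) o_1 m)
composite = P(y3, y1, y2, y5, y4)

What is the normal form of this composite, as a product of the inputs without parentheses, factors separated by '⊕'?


y3 ⊕ y1 ⊕ y2 ⊕ y5 ⊕ y4

Under associativity of m, the answer is the y's in reading order.
(y3 ⊕ y1) unparenthesizes to y3 ⊕ y1
((y3 ⊕ y1) ⊕ y2) unparenthesizes to y3 ⊕ y1 ⊕ y2
(y5 ⊕ y4) unparenthesizes to y5 ⊕ y4
(((y3 ⊕ y1) ⊕ y2) ⊕ (y5 ⊕ y4)) unparenthesizes to y3 ⊕ y1 ⊕ y2 ⊕ y5 ⊕ y4


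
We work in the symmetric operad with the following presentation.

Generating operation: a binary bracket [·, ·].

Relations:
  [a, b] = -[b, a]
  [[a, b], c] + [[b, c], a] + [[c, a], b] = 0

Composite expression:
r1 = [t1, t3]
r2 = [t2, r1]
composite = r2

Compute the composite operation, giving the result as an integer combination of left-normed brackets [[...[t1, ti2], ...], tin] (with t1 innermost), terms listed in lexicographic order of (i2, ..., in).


-[[t1, t3], t2]

In the tensor algebra, words opening t1 carry the t1-anchored form.
Composite bracket: [t2, [t1, t3]]
The bracket unfolds into 4 signed words via [a, b] = ab - ba (2^2 = 4).
The t1-initial words carry the normal form:
  t1t3t2 (sign -1) contributes -[[t1, t3], t2]


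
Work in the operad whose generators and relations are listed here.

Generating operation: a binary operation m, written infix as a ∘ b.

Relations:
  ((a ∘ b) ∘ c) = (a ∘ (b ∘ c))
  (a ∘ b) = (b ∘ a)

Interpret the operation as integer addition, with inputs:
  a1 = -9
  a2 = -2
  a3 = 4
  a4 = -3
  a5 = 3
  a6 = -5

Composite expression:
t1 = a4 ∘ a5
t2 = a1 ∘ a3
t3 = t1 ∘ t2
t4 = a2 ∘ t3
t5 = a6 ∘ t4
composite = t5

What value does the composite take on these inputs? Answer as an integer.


-12

(a4 ∘ a5) = 0
(a1 ∘ a3) = -5
((a4 ∘ a5) ∘ (a1 ∘ a3)) = -5
(a2 ∘ ((a4 ∘ a5) ∘ (a1 ∘ a3))) = -7
(a6 ∘ (a2 ∘ ((a4 ∘ a5) ∘ (a1 ∘ a3)))) = -12


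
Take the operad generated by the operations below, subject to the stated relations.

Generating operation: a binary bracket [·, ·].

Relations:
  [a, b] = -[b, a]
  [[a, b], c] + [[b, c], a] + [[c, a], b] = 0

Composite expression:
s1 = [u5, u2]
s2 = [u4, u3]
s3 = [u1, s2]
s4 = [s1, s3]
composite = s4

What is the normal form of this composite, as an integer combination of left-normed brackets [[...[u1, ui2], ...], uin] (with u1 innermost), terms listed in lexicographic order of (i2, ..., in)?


-[[[[u1, u3], u4], u2], u5] + [[[[u1, u3], u4], u5], u2] + [[[[u1, u4], u3], u2], u5] - [[[[u1, u4], u3], u5], u2]


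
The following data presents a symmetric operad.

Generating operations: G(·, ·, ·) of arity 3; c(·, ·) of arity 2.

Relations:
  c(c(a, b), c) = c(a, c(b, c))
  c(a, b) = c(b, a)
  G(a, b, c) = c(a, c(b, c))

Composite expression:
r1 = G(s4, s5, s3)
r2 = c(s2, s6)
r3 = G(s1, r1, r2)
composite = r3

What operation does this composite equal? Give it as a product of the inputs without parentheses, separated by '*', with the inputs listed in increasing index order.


s1 * s2 * s3 * s4 * s5 * s6

Both nesting and order wash out for G; what remains is which s's occur.
G(s4, s5, s3) linearizes to s4 * s5 * s3
c(s2, s6) linearizes to s2 * s6
G(s1, G(s4, s5, s3), c(s2, s6)) linearizes to s1 * s4 * s5 * s3 * s2 * s6
reordering the factors by index: s1 * s2 * s3 * s4 * s5 * s6


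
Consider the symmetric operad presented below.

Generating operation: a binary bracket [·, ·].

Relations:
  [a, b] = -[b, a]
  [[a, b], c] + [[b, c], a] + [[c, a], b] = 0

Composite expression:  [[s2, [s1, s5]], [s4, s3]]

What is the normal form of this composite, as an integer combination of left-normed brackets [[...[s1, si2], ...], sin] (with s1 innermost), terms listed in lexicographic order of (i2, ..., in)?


[[[[s1, s5], s2], s3], s4] - [[[[s1, s5], s2], s4], s3]

Antisymmetry and Jacobi reduce to s1-anchored left-normed brackets.
Composite bracket: [[s2, [s1, s5]], [s4, s3]]
Under [a, b] = ab - ba we get 16 signed associative words (2^4 = 16).
Keep just the words that open with s1:
  from s1s5s2s3s4, sign +1: term +[[[[s1, s5], s2], s3], s4]
  from s1s5s2s4s3, sign -1: term -[[[[s1, s5], s2], s4], s3]


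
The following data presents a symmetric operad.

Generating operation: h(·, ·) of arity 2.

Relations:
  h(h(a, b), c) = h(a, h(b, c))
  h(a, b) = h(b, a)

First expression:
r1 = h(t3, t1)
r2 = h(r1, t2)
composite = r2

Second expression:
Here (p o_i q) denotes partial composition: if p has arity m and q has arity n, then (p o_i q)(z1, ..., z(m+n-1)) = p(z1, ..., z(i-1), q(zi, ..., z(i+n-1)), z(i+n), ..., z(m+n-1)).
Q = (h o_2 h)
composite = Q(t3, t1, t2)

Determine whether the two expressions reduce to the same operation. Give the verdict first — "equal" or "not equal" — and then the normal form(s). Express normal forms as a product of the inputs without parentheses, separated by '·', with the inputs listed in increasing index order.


equal — both sides give t1 · t2 · t3

Normal form of the first expression: t1 · t2 · t3
Normal form of the second expression: t1 · t2 · t3
Identical normal forms: equal.


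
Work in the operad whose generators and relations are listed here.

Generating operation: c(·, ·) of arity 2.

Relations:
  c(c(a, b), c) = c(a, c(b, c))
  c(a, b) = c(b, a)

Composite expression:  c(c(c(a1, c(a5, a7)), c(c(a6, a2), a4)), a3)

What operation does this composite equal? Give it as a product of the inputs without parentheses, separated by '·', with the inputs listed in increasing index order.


a1 · a2 · a3 · a4 · a5 · a6 · a7

With c associative and commutative, the a-input set is all that matters.
c(a5, a7) reduces to a5 · a7
c(a1, c(a5, a7)) reduces to a1 · a5 · a7
c(a6, a2) reduces to a6 · a2
c(c(a6, a2), a4) reduces to a6 · a2 · a4
c(c(a1, c(a5, a7)), c(c(a6, a2), a4)) reduces to a1 · a5 · a7 · a6 · a2 · a4
c(c(c(a1, c(a5, a7)), c(c(a6, a2), a4)), a3) reduces to a1 · a5 · a7 · a6 · a2 · a4 · a3
putting the inputs in ascending order: a1 · a2 · a3 · a4 · a5 · a6 · a7


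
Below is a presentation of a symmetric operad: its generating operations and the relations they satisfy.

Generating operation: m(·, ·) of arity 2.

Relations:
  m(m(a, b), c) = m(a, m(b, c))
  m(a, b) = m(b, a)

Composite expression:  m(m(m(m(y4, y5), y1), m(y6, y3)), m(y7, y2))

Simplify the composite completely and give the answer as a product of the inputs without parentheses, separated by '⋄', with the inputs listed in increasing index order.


With m associative and commutative, the y-input set is all that matters.
m(y4, y5) reduces to y4 ⋄ y5
m(m(y4, y5), y1) reduces to y4 ⋄ y5 ⋄ y1
m(y6, y3) reduces to y6 ⋄ y3
m(m(m(y4, y5), y1), m(y6, y3)) reduces to y4 ⋄ y5 ⋄ y1 ⋄ y6 ⋄ y3
m(y7, y2) reduces to y7 ⋄ y2
m(m(m(m(y4, y5), y1), m(y6, y3)), m(y7, y2)) reduces to y4 ⋄ y5 ⋄ y1 ⋄ y6 ⋄ y3 ⋄ y7 ⋄ y2
rearranged into index order: y1 ⋄ y2 ⋄ y3 ⋄ y4 ⋄ y5 ⋄ y6 ⋄ y7

y1 ⋄ y2 ⋄ y3 ⋄ y4 ⋄ y5 ⋄ y6 ⋄ y7


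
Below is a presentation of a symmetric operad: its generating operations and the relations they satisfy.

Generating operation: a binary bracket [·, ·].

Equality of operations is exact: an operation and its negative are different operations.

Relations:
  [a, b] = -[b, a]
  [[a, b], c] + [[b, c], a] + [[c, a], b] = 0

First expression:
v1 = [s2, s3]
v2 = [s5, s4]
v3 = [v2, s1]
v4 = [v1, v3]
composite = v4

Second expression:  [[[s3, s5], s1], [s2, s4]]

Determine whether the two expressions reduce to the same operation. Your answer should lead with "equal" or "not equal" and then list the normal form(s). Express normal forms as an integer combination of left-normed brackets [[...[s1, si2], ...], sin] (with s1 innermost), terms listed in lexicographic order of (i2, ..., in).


The first expression reduces to -[[[[s1, s4], s5], s2], s3] + [[[[s1, s4], s5], s3], s2] + [[[[s1, s5], s4], s2], s3] - [[[[s1, s5], s4], s3], s2]
The second expression reduces to -[[[[s1, s3], s5], s2], s4] + [[[[s1, s3], s5], s4], s2] + [[[[s1, s5], s3], s2], s4] - [[[[s1, s5], s3], s4], s2]
They disagree, so not equal.

not equal — first -[[[[s1, s4], s5], s2], s3] + [[[[s1, s4], s5], s3], s2] + [[[[s1, s5], s4], s2], s3] - [[[[s1, s5], s4], s3], s2], second -[[[[s1, s3], s5], s2], s4] + [[[[s1, s3], s5], s4], s2] + [[[[s1, s5], s3], s2], s4] - [[[[s1, s5], s3], s4], s2]


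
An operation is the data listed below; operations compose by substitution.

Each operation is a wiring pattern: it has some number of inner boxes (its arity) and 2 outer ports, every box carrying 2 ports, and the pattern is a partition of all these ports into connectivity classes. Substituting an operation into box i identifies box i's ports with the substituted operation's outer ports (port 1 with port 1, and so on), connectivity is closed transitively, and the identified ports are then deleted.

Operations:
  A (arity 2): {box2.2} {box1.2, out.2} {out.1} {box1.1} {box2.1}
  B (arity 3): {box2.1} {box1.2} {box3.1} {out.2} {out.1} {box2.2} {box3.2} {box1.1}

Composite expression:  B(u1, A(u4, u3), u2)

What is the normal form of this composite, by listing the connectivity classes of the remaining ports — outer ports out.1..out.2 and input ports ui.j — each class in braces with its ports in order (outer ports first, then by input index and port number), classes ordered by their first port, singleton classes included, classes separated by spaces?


Connectivity passes through glued B-boundaries; trace each wire chain.
stage A: inputs (u4, u3), connectivity {out.1} {out.2, u4.2} {u3.1} {u3.2} {u4.1}, out.j its boundary
stage B: inputs (u1, u4, u3, u2), connectivity {out.1} {out.2} {u1.1} {u1.2} {u2.1} {u2.2} {u3.1} {u3.2} {u4.1} {u4.2}, out.j its boundary

{out.1} {out.2} {u1.1} {u1.2} {u2.1} {u2.2} {u3.1} {u3.2} {u4.1} {u4.2}


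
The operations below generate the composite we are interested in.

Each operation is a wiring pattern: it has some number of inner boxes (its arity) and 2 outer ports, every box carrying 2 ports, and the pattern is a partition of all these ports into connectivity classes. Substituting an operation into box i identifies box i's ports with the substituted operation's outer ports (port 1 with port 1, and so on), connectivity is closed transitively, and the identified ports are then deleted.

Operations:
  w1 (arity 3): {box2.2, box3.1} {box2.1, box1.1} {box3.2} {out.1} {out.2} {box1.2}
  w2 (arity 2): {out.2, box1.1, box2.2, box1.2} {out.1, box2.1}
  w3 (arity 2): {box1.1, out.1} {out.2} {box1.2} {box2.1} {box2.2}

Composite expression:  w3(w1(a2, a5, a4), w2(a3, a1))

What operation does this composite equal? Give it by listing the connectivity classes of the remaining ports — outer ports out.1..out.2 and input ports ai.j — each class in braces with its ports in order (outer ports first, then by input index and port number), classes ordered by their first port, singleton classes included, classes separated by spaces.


{out.1} {out.2} {a1.1} {a1.2, a3.1, a3.2} {a2.1, a5.1} {a2.2} {a4.1, a5.2} {a4.2}


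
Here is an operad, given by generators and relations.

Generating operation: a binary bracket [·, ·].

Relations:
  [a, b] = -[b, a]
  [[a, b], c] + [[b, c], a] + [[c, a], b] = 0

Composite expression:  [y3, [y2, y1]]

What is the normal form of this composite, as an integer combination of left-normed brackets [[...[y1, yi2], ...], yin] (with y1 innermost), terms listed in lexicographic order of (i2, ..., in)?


[[y1, y2], y3]

Expand each bracket as ab - ba; the y1-initial words give the coefficients.
Composite bracket: [y3, [y2, y1]]
Full expansion: 4 signed words from ab - ba (2^2 = 4).
The y1-initial words carry the normal form:
  sign of y1y2y3 is +1, so it contributes +[[y1, y2], y3]


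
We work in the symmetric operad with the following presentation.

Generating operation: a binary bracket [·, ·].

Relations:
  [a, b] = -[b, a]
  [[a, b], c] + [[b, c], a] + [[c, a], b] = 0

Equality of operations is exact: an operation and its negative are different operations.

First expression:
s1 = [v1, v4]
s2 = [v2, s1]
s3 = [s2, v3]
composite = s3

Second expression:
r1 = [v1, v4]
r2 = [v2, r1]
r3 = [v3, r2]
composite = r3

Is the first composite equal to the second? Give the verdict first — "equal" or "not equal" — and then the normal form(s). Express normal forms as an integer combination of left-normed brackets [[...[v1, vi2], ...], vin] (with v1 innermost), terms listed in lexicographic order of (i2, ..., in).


not equal; first: -[[[v1, v4], v2], v3]; second: [[[v1, v4], v2], v3]

The first expression reduces to -[[[v1, v4], v2], v3]
The second expression reduces to [[[v1, v4], v2], v3]
They disagree, so not equal.


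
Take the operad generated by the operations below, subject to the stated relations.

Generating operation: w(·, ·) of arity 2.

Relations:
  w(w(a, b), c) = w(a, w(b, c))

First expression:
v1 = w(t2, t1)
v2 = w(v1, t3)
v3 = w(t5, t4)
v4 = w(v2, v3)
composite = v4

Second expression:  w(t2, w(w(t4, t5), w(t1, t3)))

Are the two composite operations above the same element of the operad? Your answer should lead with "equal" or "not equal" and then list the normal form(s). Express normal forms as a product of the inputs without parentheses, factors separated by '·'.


not equal; the first gives t2 · t1 · t3 · t5 · t4 and the second t2 · t4 · t5 · t1 · t3


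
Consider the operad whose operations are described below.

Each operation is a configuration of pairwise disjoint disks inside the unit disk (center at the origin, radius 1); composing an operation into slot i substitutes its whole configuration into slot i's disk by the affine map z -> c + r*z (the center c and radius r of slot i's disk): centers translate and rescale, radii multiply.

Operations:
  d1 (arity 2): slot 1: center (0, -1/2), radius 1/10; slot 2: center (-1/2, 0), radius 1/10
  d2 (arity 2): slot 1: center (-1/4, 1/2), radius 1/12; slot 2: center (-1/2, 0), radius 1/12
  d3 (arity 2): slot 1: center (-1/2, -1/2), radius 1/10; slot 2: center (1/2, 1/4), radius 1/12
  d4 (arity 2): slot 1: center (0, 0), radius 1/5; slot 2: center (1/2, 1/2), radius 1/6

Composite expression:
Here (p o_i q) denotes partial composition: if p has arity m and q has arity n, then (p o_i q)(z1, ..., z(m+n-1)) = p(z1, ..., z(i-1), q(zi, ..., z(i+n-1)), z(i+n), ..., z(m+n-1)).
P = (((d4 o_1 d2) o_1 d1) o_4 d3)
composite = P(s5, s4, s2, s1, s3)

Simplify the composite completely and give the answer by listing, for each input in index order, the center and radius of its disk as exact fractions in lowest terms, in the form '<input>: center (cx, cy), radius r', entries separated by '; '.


Only the slot chain above each s matters under d4; compose those maps.
input s5: composing its 3 substitution steps yields center (-1/20, 11/120), radius 1/600
input s4: composing its 3 substitution steps yields center (-7/120, 1/10), radius 1/600
input s2: composing its 2 substitution steps yields center (-1/10, 0), radius 1/60
input s1: composing its 2 substitution steps yields center (5/12, 5/12), radius 1/60
input s3: composing its 2 substitution steps yields center (7/12, 13/24), radius 1/72

s1: center (5/12, 5/12), radius 1/60; s2: center (-1/10, 0), radius 1/60; s3: center (7/12, 13/24), radius 1/72; s4: center (-7/120, 1/10), radius 1/600; s5: center (-1/20, 11/120), radius 1/600


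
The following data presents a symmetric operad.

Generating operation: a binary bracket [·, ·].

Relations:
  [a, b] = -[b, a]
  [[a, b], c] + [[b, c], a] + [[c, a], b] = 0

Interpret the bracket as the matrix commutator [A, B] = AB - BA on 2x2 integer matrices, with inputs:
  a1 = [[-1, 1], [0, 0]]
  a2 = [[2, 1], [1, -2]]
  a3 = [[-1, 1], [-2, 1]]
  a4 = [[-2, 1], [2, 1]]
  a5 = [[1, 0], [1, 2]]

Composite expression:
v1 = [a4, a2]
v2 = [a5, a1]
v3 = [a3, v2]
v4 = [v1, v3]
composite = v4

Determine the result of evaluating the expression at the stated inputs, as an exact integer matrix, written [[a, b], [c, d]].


[[-58, -50], [-62, 58]]

[a4, a2] = [[-1, -7], [11, 1]]
[a5, a1] = [[-1, -1], [-1, 1]]
[a3, [a5, a1]] = [[-3, 4], [2, 3]]
[[a4, a2], [a3, [a5, a1]]] = [[-58, -50], [-62, 58]]


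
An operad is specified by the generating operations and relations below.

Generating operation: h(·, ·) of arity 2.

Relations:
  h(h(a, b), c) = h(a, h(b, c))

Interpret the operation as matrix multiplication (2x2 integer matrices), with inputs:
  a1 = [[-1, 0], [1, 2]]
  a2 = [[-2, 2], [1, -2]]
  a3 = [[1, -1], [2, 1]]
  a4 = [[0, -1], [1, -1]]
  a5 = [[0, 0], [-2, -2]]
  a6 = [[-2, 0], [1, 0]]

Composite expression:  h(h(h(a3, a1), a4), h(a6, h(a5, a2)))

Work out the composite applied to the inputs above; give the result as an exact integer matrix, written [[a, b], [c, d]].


[[0, 0], [0, 0]]

h(a3, a1) = [[-2, -2], [-1, 2]]
h(h(a3, a1), a4) = [[-2, 4], [2, -1]]
h(a5, a2) = [[0, 0], [2, 0]]
h(a6, h(a5, a2)) = [[0, 0], [0, 0]]
h(h(h(a3, a1), a4), h(a6, h(a5, a2))) = [[0, 0], [0, 0]]


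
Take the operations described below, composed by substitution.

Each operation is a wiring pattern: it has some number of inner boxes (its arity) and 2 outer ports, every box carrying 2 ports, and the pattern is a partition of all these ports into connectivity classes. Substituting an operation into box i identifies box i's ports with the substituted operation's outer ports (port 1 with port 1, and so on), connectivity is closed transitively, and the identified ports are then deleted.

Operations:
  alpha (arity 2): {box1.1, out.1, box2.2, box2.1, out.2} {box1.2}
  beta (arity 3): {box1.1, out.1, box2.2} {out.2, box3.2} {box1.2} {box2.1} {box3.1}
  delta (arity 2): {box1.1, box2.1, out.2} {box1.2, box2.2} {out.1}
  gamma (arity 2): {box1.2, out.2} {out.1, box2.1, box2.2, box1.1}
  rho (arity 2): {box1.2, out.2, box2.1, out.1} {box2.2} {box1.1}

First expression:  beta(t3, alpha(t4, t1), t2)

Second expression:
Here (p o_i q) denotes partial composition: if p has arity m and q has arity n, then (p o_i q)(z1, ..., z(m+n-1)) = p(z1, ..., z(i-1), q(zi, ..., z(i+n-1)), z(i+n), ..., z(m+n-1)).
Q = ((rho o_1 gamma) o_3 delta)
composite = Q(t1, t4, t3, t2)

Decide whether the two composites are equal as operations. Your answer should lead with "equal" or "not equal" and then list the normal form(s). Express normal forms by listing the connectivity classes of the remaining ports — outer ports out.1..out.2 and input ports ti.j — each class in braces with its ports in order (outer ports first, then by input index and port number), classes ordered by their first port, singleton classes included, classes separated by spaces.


Normal form of the first expression: {out.1, t1.1, t1.2, t3.1, t4.1} {out.2, t2.2} {t2.1} {t3.2} {t4.2}
Normal form of the second expression: {out.1, out.2, t1.2} {t1.1, t4.1, t4.2} {t2.1, t3.1} {t2.2, t3.2}
Distinct normal forms: not equal.

not equal: they reduce to {out.1, t1.1, t1.2, t3.1, t4.1} {out.2, t2.2} {t2.1} {t3.2} {t4.2} and {out.1, out.2, t1.2} {t1.1, t4.1, t4.2} {t2.1, t3.1} {t2.2, t3.2}


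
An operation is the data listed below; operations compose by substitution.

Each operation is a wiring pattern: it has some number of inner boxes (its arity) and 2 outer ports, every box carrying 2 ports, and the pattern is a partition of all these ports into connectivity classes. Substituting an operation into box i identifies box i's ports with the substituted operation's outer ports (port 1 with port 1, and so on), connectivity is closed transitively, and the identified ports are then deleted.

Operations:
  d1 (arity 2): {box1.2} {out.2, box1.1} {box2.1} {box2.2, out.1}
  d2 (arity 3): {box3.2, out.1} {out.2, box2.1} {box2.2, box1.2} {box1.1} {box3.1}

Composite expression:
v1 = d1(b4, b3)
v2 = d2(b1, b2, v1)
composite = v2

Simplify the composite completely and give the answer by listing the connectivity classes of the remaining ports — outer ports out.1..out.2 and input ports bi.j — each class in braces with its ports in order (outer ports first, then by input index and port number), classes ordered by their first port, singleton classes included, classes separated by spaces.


{out.1, b4.1} {out.2, b2.1} {b1.1} {b1.2, b2.2} {b3.1} {b3.2} {b4.2}

Reachability decides: close wires over d2-identified ports.
composing d1 on (b4, b3), with out.j its own outer ports: {out.1, b3.2} {out.2, b4.1} {b3.1} {b4.2}
composing d2 on (b1, b2, b4, b3), with out.j its own outer ports: {out.1, b4.1} {out.2, b2.1} {b1.1} {b1.2, b2.2} {b3.1} {b3.2} {b4.2}


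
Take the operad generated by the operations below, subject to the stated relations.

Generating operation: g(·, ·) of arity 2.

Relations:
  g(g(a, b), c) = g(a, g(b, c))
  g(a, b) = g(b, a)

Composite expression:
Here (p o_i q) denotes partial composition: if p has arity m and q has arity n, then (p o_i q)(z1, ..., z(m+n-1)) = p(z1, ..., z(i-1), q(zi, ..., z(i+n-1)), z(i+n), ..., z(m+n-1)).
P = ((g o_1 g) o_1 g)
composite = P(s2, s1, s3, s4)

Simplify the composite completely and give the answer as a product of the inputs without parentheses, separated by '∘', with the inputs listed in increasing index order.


Both nesting and order wash out for g; what remains is which s's occur.
g(s2, s1) spells out as s2 ∘ s1
g(g(s2, s1), s3) spells out as s2 ∘ s1 ∘ s3
g(g(g(s2, s1), s3), s4) spells out as s2 ∘ s1 ∘ s3 ∘ s4
sorting the factors by input index: s1 ∘ s2 ∘ s3 ∘ s4

s1 ∘ s2 ∘ s3 ∘ s4


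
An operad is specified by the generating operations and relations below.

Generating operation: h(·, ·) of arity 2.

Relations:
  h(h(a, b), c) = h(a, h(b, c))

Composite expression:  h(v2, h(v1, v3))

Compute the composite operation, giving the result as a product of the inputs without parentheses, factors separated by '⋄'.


Key point: h is associative — brackets drop, the v-order remains.
h(v1, v3) reduces to v1 ⋄ v3
h(v2, h(v1, v3)) reduces to v2 ⋄ v1 ⋄ v3

v2 ⋄ v1 ⋄ v3


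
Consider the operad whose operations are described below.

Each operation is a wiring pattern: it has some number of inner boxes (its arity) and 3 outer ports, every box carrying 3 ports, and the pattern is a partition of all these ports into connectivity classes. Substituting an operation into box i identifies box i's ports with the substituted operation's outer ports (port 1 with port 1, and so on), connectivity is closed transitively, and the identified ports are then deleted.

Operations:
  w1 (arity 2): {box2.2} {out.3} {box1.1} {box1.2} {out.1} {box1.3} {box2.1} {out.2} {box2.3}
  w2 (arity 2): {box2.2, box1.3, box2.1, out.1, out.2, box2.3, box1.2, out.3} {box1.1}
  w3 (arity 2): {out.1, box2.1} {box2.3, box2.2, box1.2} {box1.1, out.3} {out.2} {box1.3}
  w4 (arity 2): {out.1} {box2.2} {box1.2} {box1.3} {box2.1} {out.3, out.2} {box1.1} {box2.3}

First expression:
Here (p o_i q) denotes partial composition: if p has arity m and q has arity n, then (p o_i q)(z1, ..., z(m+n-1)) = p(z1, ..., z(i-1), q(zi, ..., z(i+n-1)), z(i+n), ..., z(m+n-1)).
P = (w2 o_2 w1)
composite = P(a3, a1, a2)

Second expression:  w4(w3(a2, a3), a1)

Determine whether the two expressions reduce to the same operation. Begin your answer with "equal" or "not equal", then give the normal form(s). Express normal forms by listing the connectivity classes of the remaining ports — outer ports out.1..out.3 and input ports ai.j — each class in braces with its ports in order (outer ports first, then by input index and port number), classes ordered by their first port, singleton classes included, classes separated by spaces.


not equal; the first gives {out.1, out.2, out.3, a3.2, a3.3} {a1.1} {a1.2} {a1.3} {a2.1} {a2.2} {a2.3} {a3.1} and the second {out.1} {out.2, out.3} {a1.1} {a1.2} {a1.3} {a2.1} {a2.2, a3.2, a3.3} {a2.3} {a3.1}

Normal form of the first expression: {out.1, out.2, out.3, a3.2, a3.3} {a1.1} {a1.2} {a1.3} {a2.1} {a2.2} {a2.3} {a3.1}
Normal form of the second expression: {out.1} {out.2, out.3} {a1.1} {a1.2} {a1.3} {a2.1} {a2.2, a3.2, a3.3} {a2.3} {a3.1}
The forms do not match — not equal.


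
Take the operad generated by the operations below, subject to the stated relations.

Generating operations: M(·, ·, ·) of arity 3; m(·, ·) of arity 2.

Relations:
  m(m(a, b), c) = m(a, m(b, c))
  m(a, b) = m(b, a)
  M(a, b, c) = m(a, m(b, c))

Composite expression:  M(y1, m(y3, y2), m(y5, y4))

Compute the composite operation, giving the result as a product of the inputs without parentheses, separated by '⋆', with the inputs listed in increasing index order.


y1 ⋆ y2 ⋆ y3 ⋆ y4 ⋆ y5

With M associative and commutative, the y-input set is all that matters.
m(y3, y2) reduces to y3 ⋆ y2
m(y5, y4) reduces to y5 ⋆ y4
M(y1, m(y3, y2), m(y5, y4)) reduces to y1 ⋆ y3 ⋆ y2 ⋆ y5 ⋆ y4
the factors in increasing index order: y1 ⋆ y2 ⋆ y3 ⋆ y4 ⋆ y5


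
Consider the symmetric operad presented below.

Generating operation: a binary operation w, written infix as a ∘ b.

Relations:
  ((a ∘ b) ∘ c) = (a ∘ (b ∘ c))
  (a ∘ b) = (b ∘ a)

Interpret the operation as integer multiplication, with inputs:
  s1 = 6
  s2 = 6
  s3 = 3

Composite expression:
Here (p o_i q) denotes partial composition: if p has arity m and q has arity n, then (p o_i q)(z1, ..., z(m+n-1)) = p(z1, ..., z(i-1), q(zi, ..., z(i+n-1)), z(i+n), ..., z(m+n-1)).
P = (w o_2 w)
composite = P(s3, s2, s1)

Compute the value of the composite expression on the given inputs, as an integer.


108


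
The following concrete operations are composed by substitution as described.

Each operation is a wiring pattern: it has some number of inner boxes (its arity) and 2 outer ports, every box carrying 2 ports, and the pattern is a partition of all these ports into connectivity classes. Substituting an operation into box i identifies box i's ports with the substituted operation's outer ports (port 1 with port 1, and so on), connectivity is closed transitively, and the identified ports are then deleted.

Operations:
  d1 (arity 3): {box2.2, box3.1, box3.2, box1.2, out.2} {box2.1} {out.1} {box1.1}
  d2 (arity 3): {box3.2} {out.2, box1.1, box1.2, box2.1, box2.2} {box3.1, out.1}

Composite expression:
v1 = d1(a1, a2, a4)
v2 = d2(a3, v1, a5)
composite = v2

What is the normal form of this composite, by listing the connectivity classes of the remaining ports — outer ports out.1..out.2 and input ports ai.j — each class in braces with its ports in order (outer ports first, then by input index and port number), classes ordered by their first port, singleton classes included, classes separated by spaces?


{out.1, a5.1} {out.2, a1.2, a2.2, a3.1, a3.2, a4.1, a4.2} {a1.1} {a2.1} {a5.2}

Two ports join when wires chain via d2-identified ports.
after d1, the pattern on (a1, a2, a4) reads {out.1} {out.2, a1.2, a2.2, a4.1, a4.2} {a1.1} {a2.1} (out.j = its outer ports)
after d2, the pattern on (a3, a1, a2, a4, a5) reads {out.1, a5.1} {out.2, a1.2, a2.2, a3.1, a3.2, a4.1, a4.2} {a1.1} {a2.1} {a5.2} (out.j = its outer ports)


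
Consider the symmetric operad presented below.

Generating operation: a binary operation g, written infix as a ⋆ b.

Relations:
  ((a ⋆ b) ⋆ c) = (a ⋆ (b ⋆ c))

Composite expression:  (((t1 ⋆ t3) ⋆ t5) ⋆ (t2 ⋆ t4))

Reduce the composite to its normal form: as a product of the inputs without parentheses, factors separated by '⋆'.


t1 ⋆ t3 ⋆ t5 ⋆ t2 ⋆ t4

The g-tree's shape is irrelevant; the t-reading-order decides.
(t1 ⋆ t3) linearizes to t1 ⋆ t3
((t1 ⋆ t3) ⋆ t5) linearizes to t1 ⋆ t3 ⋆ t5
(t2 ⋆ t4) linearizes to t2 ⋆ t4
(((t1 ⋆ t3) ⋆ t5) ⋆ (t2 ⋆ t4)) linearizes to t1 ⋆ t3 ⋆ t5 ⋆ t2 ⋆ t4


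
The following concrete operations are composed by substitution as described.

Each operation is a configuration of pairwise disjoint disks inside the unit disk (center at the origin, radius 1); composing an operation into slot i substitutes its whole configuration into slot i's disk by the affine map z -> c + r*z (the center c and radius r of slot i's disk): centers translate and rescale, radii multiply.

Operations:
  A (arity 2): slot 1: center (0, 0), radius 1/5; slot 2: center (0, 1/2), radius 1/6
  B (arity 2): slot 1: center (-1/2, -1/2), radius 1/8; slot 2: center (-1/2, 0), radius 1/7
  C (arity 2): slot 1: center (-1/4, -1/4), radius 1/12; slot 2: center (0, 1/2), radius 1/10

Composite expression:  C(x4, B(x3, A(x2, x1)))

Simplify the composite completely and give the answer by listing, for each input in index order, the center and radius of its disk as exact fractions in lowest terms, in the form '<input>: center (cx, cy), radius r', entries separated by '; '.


x1: center (-1/20, 71/140), radius 1/420; x2: center (-1/20, 1/2), radius 1/350; x3: center (-1/20, 9/20), radius 1/80; x4: center (-1/4, -1/4), radius 1/12

Each x-disk chains the slot maps above it in C; radii multiply.
input x4: composing its 1 substitution step yields center (-1/4, -1/4), radius 1/12
input x3: composing its 2 substitution steps yields center (-1/20, 9/20), radius 1/80
input x2: composing its 3 substitution steps yields center (-1/20, 1/2), radius 1/350
input x1: composing its 3 substitution steps yields center (-1/20, 71/140), radius 1/420


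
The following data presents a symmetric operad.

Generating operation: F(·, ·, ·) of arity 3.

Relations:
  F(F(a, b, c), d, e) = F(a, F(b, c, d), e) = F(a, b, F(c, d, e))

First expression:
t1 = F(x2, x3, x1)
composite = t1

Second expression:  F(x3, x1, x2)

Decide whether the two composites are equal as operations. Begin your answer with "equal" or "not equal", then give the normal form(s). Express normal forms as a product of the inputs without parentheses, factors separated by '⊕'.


The first expression reduces to x2 ⊕ x3 ⊕ x1
The second expression reduces to x3 ⊕ x1 ⊕ x2
Distinct normal forms: not equal.

not equal; the first gives x2 ⊕ x3 ⊕ x1 and the second x3 ⊕ x1 ⊕ x2


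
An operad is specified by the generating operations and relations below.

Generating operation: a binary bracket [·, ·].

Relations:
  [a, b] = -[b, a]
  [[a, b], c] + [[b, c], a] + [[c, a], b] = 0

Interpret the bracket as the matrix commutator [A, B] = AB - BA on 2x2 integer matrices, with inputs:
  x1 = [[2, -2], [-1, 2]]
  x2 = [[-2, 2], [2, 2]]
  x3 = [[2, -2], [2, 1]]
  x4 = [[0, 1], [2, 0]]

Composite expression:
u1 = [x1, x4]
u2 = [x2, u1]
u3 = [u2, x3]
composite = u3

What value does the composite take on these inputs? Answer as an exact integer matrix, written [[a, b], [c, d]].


[[0, -12], [-12, 0]]

[x1, x4] = [[-3, 0], [0, 3]]
[x2, [x1, x4]] = [[0, 12], [-12, 0]]
[[x2, [x1, x4]], x3] = [[0, -12], [-12, 0]]


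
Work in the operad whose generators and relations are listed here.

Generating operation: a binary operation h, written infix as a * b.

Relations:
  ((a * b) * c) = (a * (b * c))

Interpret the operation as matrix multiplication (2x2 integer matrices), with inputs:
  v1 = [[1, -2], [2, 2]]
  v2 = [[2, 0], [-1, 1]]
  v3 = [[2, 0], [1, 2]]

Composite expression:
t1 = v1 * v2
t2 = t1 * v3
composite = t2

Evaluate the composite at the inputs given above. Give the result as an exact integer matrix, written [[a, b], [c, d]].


(v1 * v2) = [[4, -2], [2, 2]]
((v1 * v2) * v3) = [[6, -4], [6, 4]]

[[6, -4], [6, 4]]
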